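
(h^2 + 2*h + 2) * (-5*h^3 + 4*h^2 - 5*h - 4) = -5*h^5 - 6*h^4 - 7*h^3 - 6*h^2 - 18*h - 8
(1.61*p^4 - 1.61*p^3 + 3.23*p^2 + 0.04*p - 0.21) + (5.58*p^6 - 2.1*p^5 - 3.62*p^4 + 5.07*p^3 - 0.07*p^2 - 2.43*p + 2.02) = 5.58*p^6 - 2.1*p^5 - 2.01*p^4 + 3.46*p^3 + 3.16*p^2 - 2.39*p + 1.81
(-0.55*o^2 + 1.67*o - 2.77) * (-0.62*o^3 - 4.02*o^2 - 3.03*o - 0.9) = 0.341*o^5 + 1.1756*o^4 - 3.3295*o^3 + 6.5703*o^2 + 6.8901*o + 2.493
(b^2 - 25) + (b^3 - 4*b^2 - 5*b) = b^3 - 3*b^2 - 5*b - 25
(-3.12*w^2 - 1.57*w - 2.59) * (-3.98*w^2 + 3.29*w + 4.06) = 12.4176*w^4 - 4.0162*w^3 - 7.5243*w^2 - 14.8953*w - 10.5154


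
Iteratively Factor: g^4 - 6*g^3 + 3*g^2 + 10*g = (g + 1)*(g^3 - 7*g^2 + 10*g) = (g - 2)*(g + 1)*(g^2 - 5*g) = (g - 5)*(g - 2)*(g + 1)*(g)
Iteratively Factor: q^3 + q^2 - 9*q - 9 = (q + 1)*(q^2 - 9) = (q - 3)*(q + 1)*(q + 3)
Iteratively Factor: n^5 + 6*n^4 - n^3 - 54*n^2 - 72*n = (n + 2)*(n^4 + 4*n^3 - 9*n^2 - 36*n) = (n - 3)*(n + 2)*(n^3 + 7*n^2 + 12*n) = n*(n - 3)*(n + 2)*(n^2 + 7*n + 12) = n*(n - 3)*(n + 2)*(n + 3)*(n + 4)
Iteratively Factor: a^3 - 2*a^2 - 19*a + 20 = (a + 4)*(a^2 - 6*a + 5) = (a - 5)*(a + 4)*(a - 1)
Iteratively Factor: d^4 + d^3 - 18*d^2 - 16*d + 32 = (d - 4)*(d^3 + 5*d^2 + 2*d - 8) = (d - 4)*(d + 4)*(d^2 + d - 2) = (d - 4)*(d + 2)*(d + 4)*(d - 1)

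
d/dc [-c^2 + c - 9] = 1 - 2*c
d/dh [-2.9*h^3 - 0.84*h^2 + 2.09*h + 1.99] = -8.7*h^2 - 1.68*h + 2.09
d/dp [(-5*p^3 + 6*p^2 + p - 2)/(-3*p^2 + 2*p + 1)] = 5*(3*p^2 + 2*p + 1)/(9*p^2 + 6*p + 1)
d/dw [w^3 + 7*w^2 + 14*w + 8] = 3*w^2 + 14*w + 14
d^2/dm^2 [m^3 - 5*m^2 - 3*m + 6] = 6*m - 10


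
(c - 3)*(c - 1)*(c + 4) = c^3 - 13*c + 12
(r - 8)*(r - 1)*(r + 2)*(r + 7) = r^4 - 59*r^2 - 54*r + 112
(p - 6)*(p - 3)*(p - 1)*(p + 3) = p^4 - 7*p^3 - 3*p^2 + 63*p - 54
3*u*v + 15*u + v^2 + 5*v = (3*u + v)*(v + 5)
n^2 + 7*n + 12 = (n + 3)*(n + 4)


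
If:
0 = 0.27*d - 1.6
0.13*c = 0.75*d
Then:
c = 34.19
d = 5.93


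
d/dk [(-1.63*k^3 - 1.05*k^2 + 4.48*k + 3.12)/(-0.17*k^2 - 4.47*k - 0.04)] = (0.2771*k^4 + 14.5722*k^3 + 5.6507*k^2 + 1.1448*k + 13.7672)/(0.0289*k^4 + 1.5198*k^3 + 19.9945*k^2 + 0.3576*k + 0.0016)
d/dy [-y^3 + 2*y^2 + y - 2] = -3*y^2 + 4*y + 1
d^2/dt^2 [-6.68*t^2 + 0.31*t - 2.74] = -13.3600000000000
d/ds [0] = 0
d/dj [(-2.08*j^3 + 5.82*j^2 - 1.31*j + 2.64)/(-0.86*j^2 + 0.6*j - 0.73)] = (1.7888*j^4 - 2.496*j^3 + 6.9206*j^2 - 3.9564*j - 0.6277)/(0.7396*j^4 - 1.032*j^3 + 1.6156*j^2 - 0.876*j + 0.5329)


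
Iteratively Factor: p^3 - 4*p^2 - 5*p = (p)*(p^2 - 4*p - 5) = p*(p - 5)*(p + 1)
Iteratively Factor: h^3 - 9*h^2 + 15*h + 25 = (h - 5)*(h^2 - 4*h - 5) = (h - 5)^2*(h + 1)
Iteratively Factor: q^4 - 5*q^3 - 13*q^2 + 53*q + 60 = (q + 3)*(q^3 - 8*q^2 + 11*q + 20) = (q + 1)*(q + 3)*(q^2 - 9*q + 20) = (q - 5)*(q + 1)*(q + 3)*(q - 4)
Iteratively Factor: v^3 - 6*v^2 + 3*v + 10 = (v - 5)*(v^2 - v - 2) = (v - 5)*(v + 1)*(v - 2)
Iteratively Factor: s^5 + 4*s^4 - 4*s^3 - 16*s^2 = (s)*(s^4 + 4*s^3 - 4*s^2 - 16*s) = s^2*(s^3 + 4*s^2 - 4*s - 16) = s^2*(s + 4)*(s^2 - 4) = s^2*(s - 2)*(s + 4)*(s + 2)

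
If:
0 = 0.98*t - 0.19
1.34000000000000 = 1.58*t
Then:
No Solution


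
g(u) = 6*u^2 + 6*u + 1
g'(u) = 12*u + 6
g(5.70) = 230.14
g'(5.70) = 74.40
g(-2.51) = 23.74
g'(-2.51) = -24.12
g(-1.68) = 7.85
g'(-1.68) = -14.16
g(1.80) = 31.24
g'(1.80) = 27.60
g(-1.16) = 2.11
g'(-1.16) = -7.92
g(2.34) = 47.89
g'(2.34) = 34.08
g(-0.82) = 0.11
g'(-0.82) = -3.84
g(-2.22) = 17.25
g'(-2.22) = -20.64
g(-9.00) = 433.00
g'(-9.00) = -102.00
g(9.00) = 541.00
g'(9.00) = 114.00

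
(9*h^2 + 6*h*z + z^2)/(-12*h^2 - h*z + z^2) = (3*h + z)/(-4*h + z)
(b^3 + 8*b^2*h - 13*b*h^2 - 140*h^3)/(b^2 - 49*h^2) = (b^2 + b*h - 20*h^2)/(b - 7*h)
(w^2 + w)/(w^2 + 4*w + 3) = w/(w + 3)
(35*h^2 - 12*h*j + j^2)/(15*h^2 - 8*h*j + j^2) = (7*h - j)/(3*h - j)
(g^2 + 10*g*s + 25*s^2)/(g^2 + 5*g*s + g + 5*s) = (g + 5*s)/(g + 1)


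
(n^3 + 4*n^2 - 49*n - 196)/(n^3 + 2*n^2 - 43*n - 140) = (n + 7)/(n + 5)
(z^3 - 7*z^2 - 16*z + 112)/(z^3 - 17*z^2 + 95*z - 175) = (z^2 - 16)/(z^2 - 10*z + 25)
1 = 1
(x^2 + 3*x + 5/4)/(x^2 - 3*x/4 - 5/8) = 2*(2*x + 5)/(4*x - 5)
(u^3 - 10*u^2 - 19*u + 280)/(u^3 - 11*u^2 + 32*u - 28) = (u^2 - 3*u - 40)/(u^2 - 4*u + 4)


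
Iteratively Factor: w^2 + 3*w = (w)*(w + 3)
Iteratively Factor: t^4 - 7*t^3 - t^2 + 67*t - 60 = (t + 3)*(t^3 - 10*t^2 + 29*t - 20) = (t - 1)*(t + 3)*(t^2 - 9*t + 20) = (t - 5)*(t - 1)*(t + 3)*(t - 4)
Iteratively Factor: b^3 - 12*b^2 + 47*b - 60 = (b - 4)*(b^2 - 8*b + 15) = (b - 4)*(b - 3)*(b - 5)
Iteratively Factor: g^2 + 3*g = (g + 3)*(g)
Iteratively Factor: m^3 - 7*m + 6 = (m - 2)*(m^2 + 2*m - 3) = (m - 2)*(m - 1)*(m + 3)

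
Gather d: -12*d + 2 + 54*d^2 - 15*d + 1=54*d^2 - 27*d + 3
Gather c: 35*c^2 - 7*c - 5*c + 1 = 35*c^2 - 12*c + 1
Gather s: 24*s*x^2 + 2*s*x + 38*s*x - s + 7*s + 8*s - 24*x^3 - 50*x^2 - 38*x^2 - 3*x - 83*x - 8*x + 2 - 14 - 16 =s*(24*x^2 + 40*x + 14) - 24*x^3 - 88*x^2 - 94*x - 28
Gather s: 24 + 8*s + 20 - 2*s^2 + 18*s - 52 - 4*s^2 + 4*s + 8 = -6*s^2 + 30*s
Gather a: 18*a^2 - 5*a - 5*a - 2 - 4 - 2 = 18*a^2 - 10*a - 8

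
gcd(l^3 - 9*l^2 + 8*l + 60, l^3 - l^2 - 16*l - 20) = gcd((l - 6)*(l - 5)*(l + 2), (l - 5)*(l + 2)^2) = l^2 - 3*l - 10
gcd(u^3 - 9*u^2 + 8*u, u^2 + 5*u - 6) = u - 1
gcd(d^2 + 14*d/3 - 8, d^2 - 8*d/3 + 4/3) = 1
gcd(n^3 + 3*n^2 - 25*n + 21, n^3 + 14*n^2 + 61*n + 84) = n + 7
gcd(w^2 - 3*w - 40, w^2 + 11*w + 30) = w + 5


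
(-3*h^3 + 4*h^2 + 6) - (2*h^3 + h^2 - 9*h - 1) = -5*h^3 + 3*h^2 + 9*h + 7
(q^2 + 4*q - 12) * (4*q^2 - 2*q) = 4*q^4 + 14*q^3 - 56*q^2 + 24*q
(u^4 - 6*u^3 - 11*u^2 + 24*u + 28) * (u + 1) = u^5 - 5*u^4 - 17*u^3 + 13*u^2 + 52*u + 28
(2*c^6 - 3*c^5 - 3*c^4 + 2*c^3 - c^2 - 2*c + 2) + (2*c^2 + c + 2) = 2*c^6 - 3*c^5 - 3*c^4 + 2*c^3 + c^2 - c + 4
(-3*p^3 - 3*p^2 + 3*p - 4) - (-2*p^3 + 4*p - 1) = -p^3 - 3*p^2 - p - 3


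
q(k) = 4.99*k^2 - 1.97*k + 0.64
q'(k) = 9.98*k - 1.97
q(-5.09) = 139.95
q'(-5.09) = -52.77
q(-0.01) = 0.66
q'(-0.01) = -2.07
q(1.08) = 4.33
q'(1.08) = 8.81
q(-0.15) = 1.05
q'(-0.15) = -3.47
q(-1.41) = 13.34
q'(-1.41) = -16.04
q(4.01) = 72.98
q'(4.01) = 38.05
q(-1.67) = 17.85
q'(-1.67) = -18.64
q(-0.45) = 2.54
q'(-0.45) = -6.46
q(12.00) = 695.56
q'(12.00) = 117.79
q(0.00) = 0.64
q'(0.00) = -1.97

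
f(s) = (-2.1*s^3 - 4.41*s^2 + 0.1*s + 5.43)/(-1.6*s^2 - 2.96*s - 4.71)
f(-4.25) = -4.12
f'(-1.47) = -0.15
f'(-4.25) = 1.54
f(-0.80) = -1.07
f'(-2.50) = 1.37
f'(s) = (3.2*s + 2.96)*(-2.1*s^3 - 4.41*s^2 + 0.1*s + 5.43)/(-1.6*s^2 - 2.96*s - 4.71)^2 + (-6.3*s^2 - 8.82*s + 0.1)/(-1.6*s^2 - 2.96*s - 4.71)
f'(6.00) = 1.40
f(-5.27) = -5.66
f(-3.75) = -3.34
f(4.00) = 4.72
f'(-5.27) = 1.48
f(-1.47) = -0.64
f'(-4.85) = 1.51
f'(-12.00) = 1.35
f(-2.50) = -1.43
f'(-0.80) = -0.80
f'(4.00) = 1.46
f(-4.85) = -5.03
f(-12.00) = -15.02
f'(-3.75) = 1.57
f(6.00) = 7.57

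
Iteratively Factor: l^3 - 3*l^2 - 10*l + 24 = (l - 4)*(l^2 + l - 6) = (l - 4)*(l + 3)*(l - 2)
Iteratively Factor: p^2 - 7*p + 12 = (p - 4)*(p - 3)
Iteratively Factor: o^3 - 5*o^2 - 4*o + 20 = (o - 2)*(o^2 - 3*o - 10) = (o - 5)*(o - 2)*(o + 2)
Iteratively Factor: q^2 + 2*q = (q)*(q + 2)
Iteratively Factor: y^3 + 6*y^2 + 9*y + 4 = (y + 4)*(y^2 + 2*y + 1) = (y + 1)*(y + 4)*(y + 1)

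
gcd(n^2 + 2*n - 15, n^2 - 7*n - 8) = 1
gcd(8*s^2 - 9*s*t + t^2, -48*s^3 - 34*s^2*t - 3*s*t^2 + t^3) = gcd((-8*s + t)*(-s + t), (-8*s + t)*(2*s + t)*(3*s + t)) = 8*s - t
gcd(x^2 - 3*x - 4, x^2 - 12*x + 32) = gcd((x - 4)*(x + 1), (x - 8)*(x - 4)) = x - 4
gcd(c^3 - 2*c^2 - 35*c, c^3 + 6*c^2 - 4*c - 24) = 1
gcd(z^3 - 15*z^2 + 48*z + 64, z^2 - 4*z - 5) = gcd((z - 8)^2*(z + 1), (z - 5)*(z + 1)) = z + 1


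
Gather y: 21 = 21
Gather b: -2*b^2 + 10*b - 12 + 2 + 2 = -2*b^2 + 10*b - 8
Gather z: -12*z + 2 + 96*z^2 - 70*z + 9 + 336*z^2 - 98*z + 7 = 432*z^2 - 180*z + 18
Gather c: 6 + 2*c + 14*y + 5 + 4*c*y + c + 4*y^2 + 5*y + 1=c*(4*y + 3) + 4*y^2 + 19*y + 12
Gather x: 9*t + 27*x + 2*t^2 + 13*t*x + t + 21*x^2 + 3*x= 2*t^2 + 10*t + 21*x^2 + x*(13*t + 30)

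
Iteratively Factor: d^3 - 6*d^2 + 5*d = (d)*(d^2 - 6*d + 5) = d*(d - 1)*(d - 5)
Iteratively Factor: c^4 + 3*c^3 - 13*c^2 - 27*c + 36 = (c + 4)*(c^3 - c^2 - 9*c + 9) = (c + 3)*(c + 4)*(c^2 - 4*c + 3) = (c - 1)*(c + 3)*(c + 4)*(c - 3)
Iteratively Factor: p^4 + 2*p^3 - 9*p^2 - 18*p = (p + 2)*(p^3 - 9*p) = (p + 2)*(p + 3)*(p^2 - 3*p) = p*(p + 2)*(p + 3)*(p - 3)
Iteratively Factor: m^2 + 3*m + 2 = (m + 1)*(m + 2)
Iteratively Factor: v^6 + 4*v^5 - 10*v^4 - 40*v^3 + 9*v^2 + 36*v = (v - 1)*(v^5 + 5*v^4 - 5*v^3 - 45*v^2 - 36*v) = (v - 1)*(v + 1)*(v^4 + 4*v^3 - 9*v^2 - 36*v) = (v - 1)*(v + 1)*(v + 3)*(v^3 + v^2 - 12*v) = (v - 3)*(v - 1)*(v + 1)*(v + 3)*(v^2 + 4*v) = (v - 3)*(v - 1)*(v + 1)*(v + 3)*(v + 4)*(v)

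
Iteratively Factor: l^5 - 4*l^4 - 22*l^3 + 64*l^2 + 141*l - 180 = (l + 3)*(l^4 - 7*l^3 - l^2 + 67*l - 60) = (l - 4)*(l + 3)*(l^3 - 3*l^2 - 13*l + 15) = (l - 4)*(l + 3)^2*(l^2 - 6*l + 5) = (l - 4)*(l - 1)*(l + 3)^2*(l - 5)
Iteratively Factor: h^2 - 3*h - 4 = (h + 1)*(h - 4)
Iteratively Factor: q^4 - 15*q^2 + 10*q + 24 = (q - 3)*(q^3 + 3*q^2 - 6*q - 8) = (q - 3)*(q + 4)*(q^2 - q - 2) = (q - 3)*(q + 1)*(q + 4)*(q - 2)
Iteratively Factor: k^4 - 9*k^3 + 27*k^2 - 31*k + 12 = (k - 1)*(k^3 - 8*k^2 + 19*k - 12) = (k - 4)*(k - 1)*(k^2 - 4*k + 3) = (k - 4)*(k - 3)*(k - 1)*(k - 1)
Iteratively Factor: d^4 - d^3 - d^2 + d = (d)*(d^3 - d^2 - d + 1) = d*(d - 1)*(d^2 - 1) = d*(d - 1)^2*(d + 1)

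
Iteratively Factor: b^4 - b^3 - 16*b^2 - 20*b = (b + 2)*(b^3 - 3*b^2 - 10*b) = b*(b + 2)*(b^2 - 3*b - 10) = b*(b + 2)^2*(b - 5)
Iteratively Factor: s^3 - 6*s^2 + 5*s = (s)*(s^2 - 6*s + 5) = s*(s - 1)*(s - 5)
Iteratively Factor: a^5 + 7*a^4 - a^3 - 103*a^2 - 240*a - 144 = (a + 3)*(a^4 + 4*a^3 - 13*a^2 - 64*a - 48) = (a - 4)*(a + 3)*(a^3 + 8*a^2 + 19*a + 12) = (a - 4)*(a + 1)*(a + 3)*(a^2 + 7*a + 12) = (a - 4)*(a + 1)*(a + 3)^2*(a + 4)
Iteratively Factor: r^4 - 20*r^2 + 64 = (r + 2)*(r^3 - 2*r^2 - 16*r + 32) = (r - 2)*(r + 2)*(r^2 - 16) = (r - 4)*(r - 2)*(r + 2)*(r + 4)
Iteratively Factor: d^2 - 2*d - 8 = (d - 4)*(d + 2)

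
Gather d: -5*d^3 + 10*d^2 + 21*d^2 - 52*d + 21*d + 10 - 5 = -5*d^3 + 31*d^2 - 31*d + 5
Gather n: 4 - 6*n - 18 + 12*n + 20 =6*n + 6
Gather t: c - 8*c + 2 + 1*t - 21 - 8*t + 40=-7*c - 7*t + 21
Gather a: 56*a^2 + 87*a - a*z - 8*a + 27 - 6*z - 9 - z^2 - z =56*a^2 + a*(79 - z) - z^2 - 7*z + 18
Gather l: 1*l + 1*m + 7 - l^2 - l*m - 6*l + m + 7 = -l^2 + l*(-m - 5) + 2*m + 14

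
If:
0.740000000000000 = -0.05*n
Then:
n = -14.80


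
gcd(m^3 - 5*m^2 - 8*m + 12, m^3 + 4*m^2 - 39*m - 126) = m - 6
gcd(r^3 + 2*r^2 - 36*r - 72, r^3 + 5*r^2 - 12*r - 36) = r^2 + 8*r + 12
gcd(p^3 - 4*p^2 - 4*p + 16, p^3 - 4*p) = p^2 - 4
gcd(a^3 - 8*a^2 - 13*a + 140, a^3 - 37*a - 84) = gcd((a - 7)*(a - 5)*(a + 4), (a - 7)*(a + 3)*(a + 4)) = a^2 - 3*a - 28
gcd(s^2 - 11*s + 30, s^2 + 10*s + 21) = 1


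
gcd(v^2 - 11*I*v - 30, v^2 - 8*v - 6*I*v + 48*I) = v - 6*I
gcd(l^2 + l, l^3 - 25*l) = l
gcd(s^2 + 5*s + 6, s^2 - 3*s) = 1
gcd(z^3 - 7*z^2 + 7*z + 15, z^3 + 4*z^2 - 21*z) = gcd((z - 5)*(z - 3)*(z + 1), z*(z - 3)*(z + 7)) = z - 3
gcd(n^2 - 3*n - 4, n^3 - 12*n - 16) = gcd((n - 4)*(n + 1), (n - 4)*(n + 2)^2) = n - 4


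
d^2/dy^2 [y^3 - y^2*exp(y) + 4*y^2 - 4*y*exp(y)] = -y^2*exp(y) - 8*y*exp(y) + 6*y - 10*exp(y) + 8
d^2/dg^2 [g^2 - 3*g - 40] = 2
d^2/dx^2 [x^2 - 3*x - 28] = 2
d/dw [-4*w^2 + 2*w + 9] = 2 - 8*w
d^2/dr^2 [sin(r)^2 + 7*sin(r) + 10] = -7*sin(r) + 2*cos(2*r)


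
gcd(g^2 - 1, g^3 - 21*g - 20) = g + 1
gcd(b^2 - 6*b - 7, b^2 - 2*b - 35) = b - 7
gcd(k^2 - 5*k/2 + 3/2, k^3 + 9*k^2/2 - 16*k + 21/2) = k^2 - 5*k/2 + 3/2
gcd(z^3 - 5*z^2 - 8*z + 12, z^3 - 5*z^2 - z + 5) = z - 1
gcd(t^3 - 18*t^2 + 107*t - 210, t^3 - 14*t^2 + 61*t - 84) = t - 7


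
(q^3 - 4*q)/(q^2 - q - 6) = q*(q - 2)/(q - 3)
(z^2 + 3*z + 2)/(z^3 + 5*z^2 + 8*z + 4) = 1/(z + 2)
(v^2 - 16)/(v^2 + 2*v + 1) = (v^2 - 16)/(v^2 + 2*v + 1)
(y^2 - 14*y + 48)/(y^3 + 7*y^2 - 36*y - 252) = (y - 8)/(y^2 + 13*y + 42)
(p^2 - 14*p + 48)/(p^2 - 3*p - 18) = (p - 8)/(p + 3)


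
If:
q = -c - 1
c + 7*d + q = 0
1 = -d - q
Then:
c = 1/7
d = 1/7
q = -8/7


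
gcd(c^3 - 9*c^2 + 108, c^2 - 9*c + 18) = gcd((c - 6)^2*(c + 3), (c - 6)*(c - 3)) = c - 6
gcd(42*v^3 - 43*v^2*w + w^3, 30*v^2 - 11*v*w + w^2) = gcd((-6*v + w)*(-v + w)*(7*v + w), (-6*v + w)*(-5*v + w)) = 6*v - w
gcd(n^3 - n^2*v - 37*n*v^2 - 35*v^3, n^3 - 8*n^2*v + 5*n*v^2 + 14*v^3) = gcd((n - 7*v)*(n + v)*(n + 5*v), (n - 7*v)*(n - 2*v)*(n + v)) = -n^2 + 6*n*v + 7*v^2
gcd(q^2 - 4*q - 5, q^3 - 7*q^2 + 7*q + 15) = q^2 - 4*q - 5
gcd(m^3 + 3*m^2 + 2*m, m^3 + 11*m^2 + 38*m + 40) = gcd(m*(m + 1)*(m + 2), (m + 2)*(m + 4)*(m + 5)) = m + 2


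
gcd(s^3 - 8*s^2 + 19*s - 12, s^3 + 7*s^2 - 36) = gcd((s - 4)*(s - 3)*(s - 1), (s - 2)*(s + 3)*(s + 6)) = 1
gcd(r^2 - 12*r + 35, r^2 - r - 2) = 1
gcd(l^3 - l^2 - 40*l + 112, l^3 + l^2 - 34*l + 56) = l^2 + 3*l - 28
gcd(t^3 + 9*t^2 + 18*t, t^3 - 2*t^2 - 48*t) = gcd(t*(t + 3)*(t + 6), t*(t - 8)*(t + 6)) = t^2 + 6*t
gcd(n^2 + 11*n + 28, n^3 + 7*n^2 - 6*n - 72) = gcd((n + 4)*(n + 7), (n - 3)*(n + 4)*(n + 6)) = n + 4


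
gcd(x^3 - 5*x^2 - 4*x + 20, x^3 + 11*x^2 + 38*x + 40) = x + 2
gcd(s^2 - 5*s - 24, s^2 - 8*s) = s - 8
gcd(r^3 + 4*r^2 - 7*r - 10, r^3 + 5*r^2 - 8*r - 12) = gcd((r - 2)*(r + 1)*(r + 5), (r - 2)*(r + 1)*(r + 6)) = r^2 - r - 2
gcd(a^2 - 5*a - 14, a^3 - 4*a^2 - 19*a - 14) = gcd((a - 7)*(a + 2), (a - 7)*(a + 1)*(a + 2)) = a^2 - 5*a - 14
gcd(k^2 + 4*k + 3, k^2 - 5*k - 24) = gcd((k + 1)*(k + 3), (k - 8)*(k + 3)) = k + 3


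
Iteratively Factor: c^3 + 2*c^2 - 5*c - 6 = (c + 3)*(c^2 - c - 2) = (c - 2)*(c + 3)*(c + 1)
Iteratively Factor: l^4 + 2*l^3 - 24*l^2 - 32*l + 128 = (l - 2)*(l^3 + 4*l^2 - 16*l - 64) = (l - 2)*(l + 4)*(l^2 - 16) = (l - 2)*(l + 4)^2*(l - 4)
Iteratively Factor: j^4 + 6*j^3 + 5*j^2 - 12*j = (j + 4)*(j^3 + 2*j^2 - 3*j) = (j - 1)*(j + 4)*(j^2 + 3*j) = (j - 1)*(j + 3)*(j + 4)*(j)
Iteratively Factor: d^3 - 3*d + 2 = (d - 1)*(d^2 + d - 2) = (d - 1)^2*(d + 2)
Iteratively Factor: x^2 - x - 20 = (x + 4)*(x - 5)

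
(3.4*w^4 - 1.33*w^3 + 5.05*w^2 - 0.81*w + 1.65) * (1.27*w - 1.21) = 4.318*w^5 - 5.8031*w^4 + 8.0228*w^3 - 7.1392*w^2 + 3.0756*w - 1.9965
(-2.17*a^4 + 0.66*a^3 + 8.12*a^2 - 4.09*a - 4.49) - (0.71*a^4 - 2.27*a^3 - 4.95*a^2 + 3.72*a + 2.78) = -2.88*a^4 + 2.93*a^3 + 13.07*a^2 - 7.81*a - 7.27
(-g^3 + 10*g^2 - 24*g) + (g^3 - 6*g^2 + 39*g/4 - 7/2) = 4*g^2 - 57*g/4 - 7/2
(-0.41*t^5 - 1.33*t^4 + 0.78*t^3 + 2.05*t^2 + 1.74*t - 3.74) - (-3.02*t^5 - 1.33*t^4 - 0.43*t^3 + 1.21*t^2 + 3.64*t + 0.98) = 2.61*t^5 + 1.21*t^3 + 0.84*t^2 - 1.9*t - 4.72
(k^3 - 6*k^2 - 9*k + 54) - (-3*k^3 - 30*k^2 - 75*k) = 4*k^3 + 24*k^2 + 66*k + 54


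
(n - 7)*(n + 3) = n^2 - 4*n - 21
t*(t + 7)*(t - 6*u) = t^3 - 6*t^2*u + 7*t^2 - 42*t*u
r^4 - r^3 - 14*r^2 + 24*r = r*(r - 3)*(r - 2)*(r + 4)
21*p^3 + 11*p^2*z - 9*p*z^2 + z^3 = (-7*p + z)*(-3*p + z)*(p + z)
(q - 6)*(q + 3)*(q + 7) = q^3 + 4*q^2 - 39*q - 126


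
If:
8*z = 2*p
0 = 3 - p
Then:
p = 3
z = 3/4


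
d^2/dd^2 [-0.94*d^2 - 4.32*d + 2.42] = -1.88000000000000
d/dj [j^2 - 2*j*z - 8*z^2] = 2*j - 2*z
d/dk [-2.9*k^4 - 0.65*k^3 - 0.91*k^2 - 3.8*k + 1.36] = -11.6*k^3 - 1.95*k^2 - 1.82*k - 3.8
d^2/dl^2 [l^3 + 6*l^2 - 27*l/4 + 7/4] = 6*l + 12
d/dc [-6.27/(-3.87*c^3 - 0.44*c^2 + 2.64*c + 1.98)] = (-72.7947*c^2 - 5.5176*c + 16.5528)/(3.87*c^3 + 0.44*c^2 - 2.64*c - 1.98)^2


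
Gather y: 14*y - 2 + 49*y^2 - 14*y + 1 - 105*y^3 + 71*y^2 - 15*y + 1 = -105*y^3 + 120*y^2 - 15*y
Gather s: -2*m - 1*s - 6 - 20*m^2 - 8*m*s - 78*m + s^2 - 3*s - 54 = -20*m^2 - 80*m + s^2 + s*(-8*m - 4) - 60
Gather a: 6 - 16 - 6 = -16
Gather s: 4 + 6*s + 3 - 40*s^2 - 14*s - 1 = -40*s^2 - 8*s + 6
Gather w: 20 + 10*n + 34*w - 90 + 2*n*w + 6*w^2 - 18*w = 10*n + 6*w^2 + w*(2*n + 16) - 70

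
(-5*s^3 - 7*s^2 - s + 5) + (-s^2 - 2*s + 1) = -5*s^3 - 8*s^2 - 3*s + 6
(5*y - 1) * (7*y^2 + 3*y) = 35*y^3 + 8*y^2 - 3*y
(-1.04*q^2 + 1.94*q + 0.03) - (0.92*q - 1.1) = -1.04*q^2 + 1.02*q + 1.13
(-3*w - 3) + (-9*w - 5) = -12*w - 8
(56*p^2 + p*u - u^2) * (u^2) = 56*p^2*u^2 + p*u^3 - u^4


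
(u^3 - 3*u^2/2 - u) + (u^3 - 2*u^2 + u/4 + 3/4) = 2*u^3 - 7*u^2/2 - 3*u/4 + 3/4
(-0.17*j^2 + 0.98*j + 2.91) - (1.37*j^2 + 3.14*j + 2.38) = -1.54*j^2 - 2.16*j + 0.53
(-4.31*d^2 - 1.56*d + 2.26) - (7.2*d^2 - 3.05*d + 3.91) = -11.51*d^2 + 1.49*d - 1.65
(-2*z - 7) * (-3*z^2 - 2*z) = 6*z^3 + 25*z^2 + 14*z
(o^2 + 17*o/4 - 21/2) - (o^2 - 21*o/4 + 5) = 19*o/2 - 31/2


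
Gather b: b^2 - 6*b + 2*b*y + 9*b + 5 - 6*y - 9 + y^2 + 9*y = b^2 + b*(2*y + 3) + y^2 + 3*y - 4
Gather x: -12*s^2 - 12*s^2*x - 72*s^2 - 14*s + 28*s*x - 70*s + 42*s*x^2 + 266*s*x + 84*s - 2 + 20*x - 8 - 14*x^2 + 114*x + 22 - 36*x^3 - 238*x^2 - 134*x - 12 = -84*s^2 - 36*x^3 + x^2*(42*s - 252) + x*(-12*s^2 + 294*s)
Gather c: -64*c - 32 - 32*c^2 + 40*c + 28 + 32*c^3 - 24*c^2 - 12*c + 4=32*c^3 - 56*c^2 - 36*c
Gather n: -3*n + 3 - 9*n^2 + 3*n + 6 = 9 - 9*n^2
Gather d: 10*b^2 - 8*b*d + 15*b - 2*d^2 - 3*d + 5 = 10*b^2 + 15*b - 2*d^2 + d*(-8*b - 3) + 5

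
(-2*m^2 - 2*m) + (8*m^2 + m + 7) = 6*m^2 - m + 7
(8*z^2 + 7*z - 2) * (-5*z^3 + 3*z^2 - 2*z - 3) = -40*z^5 - 11*z^4 + 15*z^3 - 44*z^2 - 17*z + 6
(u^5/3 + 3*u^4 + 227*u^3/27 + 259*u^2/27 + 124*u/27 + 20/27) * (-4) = -4*u^5/3 - 12*u^4 - 908*u^3/27 - 1036*u^2/27 - 496*u/27 - 80/27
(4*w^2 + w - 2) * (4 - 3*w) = -12*w^3 + 13*w^2 + 10*w - 8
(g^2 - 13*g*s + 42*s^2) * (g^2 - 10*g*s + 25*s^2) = g^4 - 23*g^3*s + 197*g^2*s^2 - 745*g*s^3 + 1050*s^4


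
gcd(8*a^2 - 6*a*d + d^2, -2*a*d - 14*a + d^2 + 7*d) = 2*a - d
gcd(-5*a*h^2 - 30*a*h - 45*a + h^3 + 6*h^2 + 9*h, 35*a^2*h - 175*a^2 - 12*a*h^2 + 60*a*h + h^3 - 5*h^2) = 5*a - h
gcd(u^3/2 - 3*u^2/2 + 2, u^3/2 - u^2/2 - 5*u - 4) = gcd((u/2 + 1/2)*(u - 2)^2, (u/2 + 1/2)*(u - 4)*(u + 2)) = u + 1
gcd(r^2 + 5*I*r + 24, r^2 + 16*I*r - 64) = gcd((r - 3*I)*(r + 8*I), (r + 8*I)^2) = r + 8*I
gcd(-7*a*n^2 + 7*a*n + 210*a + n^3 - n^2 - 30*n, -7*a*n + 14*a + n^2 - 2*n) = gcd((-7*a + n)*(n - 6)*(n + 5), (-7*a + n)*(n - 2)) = 7*a - n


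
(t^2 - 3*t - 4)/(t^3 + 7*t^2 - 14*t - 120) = (t + 1)/(t^2 + 11*t + 30)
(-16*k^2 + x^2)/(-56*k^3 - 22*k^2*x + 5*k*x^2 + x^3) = (4*k + x)/(14*k^2 + 9*k*x + x^2)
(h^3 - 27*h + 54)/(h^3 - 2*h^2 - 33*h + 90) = (h - 3)/(h - 5)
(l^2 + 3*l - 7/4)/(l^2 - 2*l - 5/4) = (-4*l^2 - 12*l + 7)/(-4*l^2 + 8*l + 5)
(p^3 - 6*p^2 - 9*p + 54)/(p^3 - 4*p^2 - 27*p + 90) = (p + 3)/(p + 5)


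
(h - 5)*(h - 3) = h^2 - 8*h + 15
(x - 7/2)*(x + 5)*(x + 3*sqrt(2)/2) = x^3 + 3*x^2/2 + 3*sqrt(2)*x^2/2 - 35*x/2 + 9*sqrt(2)*x/4 - 105*sqrt(2)/4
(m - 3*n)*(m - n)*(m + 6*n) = m^3 + 2*m^2*n - 21*m*n^2 + 18*n^3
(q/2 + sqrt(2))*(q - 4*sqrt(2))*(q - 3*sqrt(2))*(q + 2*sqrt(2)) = q^4/2 - 3*sqrt(2)*q^3/2 - 12*q^2 + 20*sqrt(2)*q + 96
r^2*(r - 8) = r^3 - 8*r^2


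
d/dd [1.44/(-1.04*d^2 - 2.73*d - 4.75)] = (2.9952*d + 3.9312)/(1.04*d^2 + 2.73*d + 4.75)^2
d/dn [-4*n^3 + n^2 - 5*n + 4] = -12*n^2 + 2*n - 5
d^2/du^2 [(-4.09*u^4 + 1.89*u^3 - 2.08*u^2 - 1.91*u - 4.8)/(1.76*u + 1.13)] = (-76.015104*u^4 - 118.438144*u^3 - 40.11726*u^2 + 14.480046*u - 27.451648)/(5.451776*u^3 + 10.500864*u^2 + 6.742032*u + 1.442897)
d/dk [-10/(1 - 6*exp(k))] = -60*exp(k)/(6*exp(k) - 1)^2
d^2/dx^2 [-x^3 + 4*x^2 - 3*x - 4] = 8 - 6*x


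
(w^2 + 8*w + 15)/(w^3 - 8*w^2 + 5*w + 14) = (w^2 + 8*w + 15)/(w^3 - 8*w^2 + 5*w + 14)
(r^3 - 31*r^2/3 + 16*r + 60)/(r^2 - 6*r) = r - 13/3 - 10/r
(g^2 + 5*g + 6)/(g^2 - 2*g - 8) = (g + 3)/(g - 4)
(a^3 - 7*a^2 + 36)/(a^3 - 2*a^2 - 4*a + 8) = (a^2 - 9*a + 18)/(a^2 - 4*a + 4)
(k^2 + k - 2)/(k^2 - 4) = (k - 1)/(k - 2)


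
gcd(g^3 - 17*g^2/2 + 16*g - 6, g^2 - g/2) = g - 1/2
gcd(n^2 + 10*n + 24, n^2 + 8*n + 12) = n + 6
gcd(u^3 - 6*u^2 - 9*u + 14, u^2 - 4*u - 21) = u - 7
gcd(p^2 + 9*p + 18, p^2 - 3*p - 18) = p + 3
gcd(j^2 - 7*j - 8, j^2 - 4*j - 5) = j + 1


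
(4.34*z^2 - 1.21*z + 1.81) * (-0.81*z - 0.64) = -3.5154*z^3 - 1.7975*z^2 - 0.6917*z - 1.1584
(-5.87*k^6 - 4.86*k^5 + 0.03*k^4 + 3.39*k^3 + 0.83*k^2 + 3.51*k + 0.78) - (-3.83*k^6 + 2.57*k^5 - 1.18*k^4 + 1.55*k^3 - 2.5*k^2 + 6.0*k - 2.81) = -2.04*k^6 - 7.43*k^5 + 1.21*k^4 + 1.84*k^3 + 3.33*k^2 - 2.49*k + 3.59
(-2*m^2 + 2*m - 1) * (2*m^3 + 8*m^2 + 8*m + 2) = -4*m^5 - 12*m^4 - 2*m^3 + 4*m^2 - 4*m - 2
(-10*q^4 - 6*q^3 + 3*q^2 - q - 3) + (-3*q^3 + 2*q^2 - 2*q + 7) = -10*q^4 - 9*q^3 + 5*q^2 - 3*q + 4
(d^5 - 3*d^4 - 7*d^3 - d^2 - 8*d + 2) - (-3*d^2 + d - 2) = d^5 - 3*d^4 - 7*d^3 + 2*d^2 - 9*d + 4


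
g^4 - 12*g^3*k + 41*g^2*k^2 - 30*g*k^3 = g*(g - 6*k)*(g - 5*k)*(g - k)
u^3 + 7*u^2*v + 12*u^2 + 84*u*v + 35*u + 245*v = (u + 5)*(u + 7)*(u + 7*v)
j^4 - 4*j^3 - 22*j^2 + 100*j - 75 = (j - 5)*(j - 3)*(j - 1)*(j + 5)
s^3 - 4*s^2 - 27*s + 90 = (s - 6)*(s - 3)*(s + 5)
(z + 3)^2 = z^2 + 6*z + 9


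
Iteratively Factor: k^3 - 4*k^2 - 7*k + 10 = (k - 5)*(k^2 + k - 2) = (k - 5)*(k - 1)*(k + 2)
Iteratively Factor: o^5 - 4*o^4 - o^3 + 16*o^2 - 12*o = (o - 3)*(o^4 - o^3 - 4*o^2 + 4*o) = o*(o - 3)*(o^3 - o^2 - 4*o + 4) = o*(o - 3)*(o - 2)*(o^2 + o - 2) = o*(o - 3)*(o - 2)*(o + 2)*(o - 1)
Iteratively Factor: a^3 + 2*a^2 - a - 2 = (a + 1)*(a^2 + a - 2) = (a + 1)*(a + 2)*(a - 1)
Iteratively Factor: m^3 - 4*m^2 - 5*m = (m + 1)*(m^2 - 5*m) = (m - 5)*(m + 1)*(m)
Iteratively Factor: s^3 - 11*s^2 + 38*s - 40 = (s - 2)*(s^2 - 9*s + 20) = (s - 4)*(s - 2)*(s - 5)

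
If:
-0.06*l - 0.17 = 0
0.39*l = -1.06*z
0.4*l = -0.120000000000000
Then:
No Solution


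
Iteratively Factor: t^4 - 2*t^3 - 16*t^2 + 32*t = (t + 4)*(t^3 - 6*t^2 + 8*t) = (t - 2)*(t + 4)*(t^2 - 4*t) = (t - 4)*(t - 2)*(t + 4)*(t)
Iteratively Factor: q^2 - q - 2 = (q - 2)*(q + 1)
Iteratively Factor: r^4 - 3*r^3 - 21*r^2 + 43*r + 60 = (r + 1)*(r^3 - 4*r^2 - 17*r + 60) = (r - 3)*(r + 1)*(r^2 - r - 20) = (r - 5)*(r - 3)*(r + 1)*(r + 4)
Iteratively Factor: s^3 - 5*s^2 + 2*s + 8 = (s + 1)*(s^2 - 6*s + 8) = (s - 4)*(s + 1)*(s - 2)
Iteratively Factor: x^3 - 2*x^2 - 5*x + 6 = (x + 2)*(x^2 - 4*x + 3) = (x - 1)*(x + 2)*(x - 3)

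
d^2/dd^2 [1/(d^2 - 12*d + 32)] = 2*(-d^2 + 12*d + 4*(d - 6)^2 - 32)/(d^2 - 12*d + 32)^3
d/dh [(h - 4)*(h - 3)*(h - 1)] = 3*h^2 - 16*h + 19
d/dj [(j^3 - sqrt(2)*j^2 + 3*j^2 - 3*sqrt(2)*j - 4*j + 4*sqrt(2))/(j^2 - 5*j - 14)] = (j^4 - 10*j^3 - 53*j^2 + 8*sqrt(2)*j^2 - 84*j + 20*sqrt(2)*j + 56 + 62*sqrt(2))/(j^4 - 10*j^3 - 3*j^2 + 140*j + 196)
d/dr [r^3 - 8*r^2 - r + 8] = 3*r^2 - 16*r - 1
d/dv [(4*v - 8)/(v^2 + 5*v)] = 4*(-v^2 + 4*v + 10)/(v^2*(v^2 + 10*v + 25))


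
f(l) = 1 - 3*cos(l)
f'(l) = 3*sin(l)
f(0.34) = -1.83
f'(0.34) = 1.00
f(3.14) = 4.00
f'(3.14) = 0.00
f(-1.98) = 2.19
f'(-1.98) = -2.75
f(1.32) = 0.26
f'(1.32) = 2.91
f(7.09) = -1.08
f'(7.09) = 2.17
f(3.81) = 3.35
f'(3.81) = -1.86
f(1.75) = 1.53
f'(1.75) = 2.95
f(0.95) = -0.75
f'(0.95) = 2.44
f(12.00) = -1.53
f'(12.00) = -1.61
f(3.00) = 3.97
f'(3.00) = 0.42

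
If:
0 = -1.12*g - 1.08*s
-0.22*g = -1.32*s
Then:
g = 0.00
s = 0.00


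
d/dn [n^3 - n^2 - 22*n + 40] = 3*n^2 - 2*n - 22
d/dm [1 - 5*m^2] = -10*m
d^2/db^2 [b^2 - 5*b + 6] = 2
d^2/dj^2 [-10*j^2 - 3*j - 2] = -20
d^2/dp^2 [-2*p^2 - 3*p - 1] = -4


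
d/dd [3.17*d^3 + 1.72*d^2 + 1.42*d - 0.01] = 9.51*d^2 + 3.44*d + 1.42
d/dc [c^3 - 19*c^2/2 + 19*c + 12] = 3*c^2 - 19*c + 19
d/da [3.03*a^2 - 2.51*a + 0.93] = 6.06*a - 2.51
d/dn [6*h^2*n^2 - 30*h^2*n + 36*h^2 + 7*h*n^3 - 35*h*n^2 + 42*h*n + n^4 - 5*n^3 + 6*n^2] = 12*h^2*n - 30*h^2 + 21*h*n^2 - 70*h*n + 42*h + 4*n^3 - 15*n^2 + 12*n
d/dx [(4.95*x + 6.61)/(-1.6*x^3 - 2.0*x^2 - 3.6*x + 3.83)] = (15.84*x^3 + 41.628*x^2 + 26.44*x + 42.7545)/(2.56*x^6 + 6.4*x^5 + 15.52*x^4 + 2.144*x^3 - 2.36*x^2 - 27.576*x + 14.6689)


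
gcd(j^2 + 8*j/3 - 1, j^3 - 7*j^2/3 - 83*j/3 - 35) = j + 3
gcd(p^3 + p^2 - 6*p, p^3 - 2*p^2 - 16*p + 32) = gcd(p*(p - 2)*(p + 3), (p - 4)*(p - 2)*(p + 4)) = p - 2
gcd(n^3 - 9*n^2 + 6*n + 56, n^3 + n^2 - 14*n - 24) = n^2 - 2*n - 8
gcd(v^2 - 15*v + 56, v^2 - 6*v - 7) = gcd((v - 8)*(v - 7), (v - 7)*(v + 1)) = v - 7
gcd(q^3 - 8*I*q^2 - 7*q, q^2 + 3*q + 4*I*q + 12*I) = 1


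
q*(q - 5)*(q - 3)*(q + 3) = q^4 - 5*q^3 - 9*q^2 + 45*q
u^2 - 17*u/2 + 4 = (u - 8)*(u - 1/2)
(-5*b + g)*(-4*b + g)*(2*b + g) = 40*b^3 + 2*b^2*g - 7*b*g^2 + g^3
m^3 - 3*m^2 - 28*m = m*(m - 7)*(m + 4)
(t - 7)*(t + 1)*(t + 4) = t^3 - 2*t^2 - 31*t - 28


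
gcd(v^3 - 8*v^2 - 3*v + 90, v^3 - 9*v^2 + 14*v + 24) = v - 6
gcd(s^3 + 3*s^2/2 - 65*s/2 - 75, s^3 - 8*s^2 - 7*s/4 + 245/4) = s + 5/2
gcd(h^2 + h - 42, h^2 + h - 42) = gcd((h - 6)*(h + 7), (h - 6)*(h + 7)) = h^2 + h - 42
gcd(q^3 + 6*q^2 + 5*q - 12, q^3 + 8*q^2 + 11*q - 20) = q^2 + 3*q - 4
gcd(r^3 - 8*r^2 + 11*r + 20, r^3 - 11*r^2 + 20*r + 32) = r^2 - 3*r - 4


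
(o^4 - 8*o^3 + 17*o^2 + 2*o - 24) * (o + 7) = o^5 - o^4 - 39*o^3 + 121*o^2 - 10*o - 168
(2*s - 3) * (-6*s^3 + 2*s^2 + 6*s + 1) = -12*s^4 + 22*s^3 + 6*s^2 - 16*s - 3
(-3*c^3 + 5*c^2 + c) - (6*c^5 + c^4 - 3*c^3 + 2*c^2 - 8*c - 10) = -6*c^5 - c^4 + 3*c^2 + 9*c + 10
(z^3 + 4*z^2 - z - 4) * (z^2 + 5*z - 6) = z^5 + 9*z^4 + 13*z^3 - 33*z^2 - 14*z + 24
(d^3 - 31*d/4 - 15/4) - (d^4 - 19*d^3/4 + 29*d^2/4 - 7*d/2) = -d^4 + 23*d^3/4 - 29*d^2/4 - 17*d/4 - 15/4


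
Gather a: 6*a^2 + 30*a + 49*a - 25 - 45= 6*a^2 + 79*a - 70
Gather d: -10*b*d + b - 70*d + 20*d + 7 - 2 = b + d*(-10*b - 50) + 5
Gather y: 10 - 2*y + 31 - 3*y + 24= 65 - 5*y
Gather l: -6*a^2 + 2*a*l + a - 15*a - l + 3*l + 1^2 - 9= -6*a^2 - 14*a + l*(2*a + 2) - 8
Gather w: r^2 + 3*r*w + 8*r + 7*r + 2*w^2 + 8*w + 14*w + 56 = r^2 + 15*r + 2*w^2 + w*(3*r + 22) + 56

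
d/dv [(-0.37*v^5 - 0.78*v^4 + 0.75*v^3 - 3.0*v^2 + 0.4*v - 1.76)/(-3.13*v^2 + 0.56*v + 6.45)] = (3.4743*v^6 + 4.054*v^5 - 15.5904*v^4 - 19.284*v^3 + 14.0845*v^2 - 49.7176*v + 3.5656)/(9.7969*v^4 - 3.5056*v^3 - 40.0634*v^2 + 7.224*v + 41.6025)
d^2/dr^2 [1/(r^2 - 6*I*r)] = 2*(-r*(r - 6*I) + 4*(r - 3*I)^2)/(r^3*(r - 6*I)^3)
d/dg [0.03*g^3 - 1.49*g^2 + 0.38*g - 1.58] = 0.09*g^2 - 2.98*g + 0.38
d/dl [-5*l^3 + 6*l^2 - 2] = 3*l*(4 - 5*l)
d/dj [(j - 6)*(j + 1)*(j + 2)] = 3*j^2 - 6*j - 16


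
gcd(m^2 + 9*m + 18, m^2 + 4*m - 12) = m + 6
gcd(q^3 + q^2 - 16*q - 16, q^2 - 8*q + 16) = q - 4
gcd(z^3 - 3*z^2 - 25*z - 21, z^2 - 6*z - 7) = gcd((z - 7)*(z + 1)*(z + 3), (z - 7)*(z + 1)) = z^2 - 6*z - 7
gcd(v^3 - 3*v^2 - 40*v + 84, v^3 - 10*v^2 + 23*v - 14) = v^2 - 9*v + 14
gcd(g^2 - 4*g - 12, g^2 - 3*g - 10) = g + 2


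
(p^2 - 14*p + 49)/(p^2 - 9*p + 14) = (p - 7)/(p - 2)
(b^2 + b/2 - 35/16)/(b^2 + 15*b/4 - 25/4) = (b + 7/4)/(b + 5)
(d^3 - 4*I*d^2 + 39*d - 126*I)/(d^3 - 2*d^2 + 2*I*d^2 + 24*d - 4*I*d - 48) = (d^2 - 10*I*d - 21)/(d^2 + d*(-2 - 4*I) + 8*I)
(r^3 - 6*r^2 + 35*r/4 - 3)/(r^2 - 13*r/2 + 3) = (r^2 - 11*r/2 + 6)/(r - 6)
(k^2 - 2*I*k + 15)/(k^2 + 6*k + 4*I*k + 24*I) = (k^2 - 2*I*k + 15)/(k^2 + k*(6 + 4*I) + 24*I)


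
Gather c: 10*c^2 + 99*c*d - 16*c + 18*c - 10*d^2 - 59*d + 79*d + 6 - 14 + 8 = 10*c^2 + c*(99*d + 2) - 10*d^2 + 20*d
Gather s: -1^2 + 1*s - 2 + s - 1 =2*s - 4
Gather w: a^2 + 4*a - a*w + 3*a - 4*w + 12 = a^2 + 7*a + w*(-a - 4) + 12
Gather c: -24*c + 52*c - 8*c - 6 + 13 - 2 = 20*c + 5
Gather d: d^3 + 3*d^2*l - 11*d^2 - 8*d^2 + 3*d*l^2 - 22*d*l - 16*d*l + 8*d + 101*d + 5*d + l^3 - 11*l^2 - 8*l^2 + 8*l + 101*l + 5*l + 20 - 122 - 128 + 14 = d^3 + d^2*(3*l - 19) + d*(3*l^2 - 38*l + 114) + l^3 - 19*l^2 + 114*l - 216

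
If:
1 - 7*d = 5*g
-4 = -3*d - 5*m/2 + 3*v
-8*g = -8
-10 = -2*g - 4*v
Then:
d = -4/7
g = 1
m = 164/35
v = 2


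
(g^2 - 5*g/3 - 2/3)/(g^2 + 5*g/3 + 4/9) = 3*(g - 2)/(3*g + 4)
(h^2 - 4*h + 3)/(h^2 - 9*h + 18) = (h - 1)/(h - 6)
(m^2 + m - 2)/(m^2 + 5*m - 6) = (m + 2)/(m + 6)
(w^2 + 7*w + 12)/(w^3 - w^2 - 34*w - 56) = (w + 3)/(w^2 - 5*w - 14)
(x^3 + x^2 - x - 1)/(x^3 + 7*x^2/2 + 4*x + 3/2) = 2*(x - 1)/(2*x + 3)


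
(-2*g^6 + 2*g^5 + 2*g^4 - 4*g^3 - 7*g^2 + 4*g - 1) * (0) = 0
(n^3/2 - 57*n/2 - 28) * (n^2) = n^5/2 - 57*n^3/2 - 28*n^2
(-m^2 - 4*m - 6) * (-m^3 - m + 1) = m^5 + 4*m^4 + 7*m^3 + 3*m^2 + 2*m - 6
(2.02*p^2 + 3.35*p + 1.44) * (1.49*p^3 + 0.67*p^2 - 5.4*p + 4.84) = 3.0098*p^5 + 6.3449*p^4 - 6.5179*p^3 - 7.3484*p^2 + 8.438*p + 6.9696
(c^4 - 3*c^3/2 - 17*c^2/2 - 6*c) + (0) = c^4 - 3*c^3/2 - 17*c^2/2 - 6*c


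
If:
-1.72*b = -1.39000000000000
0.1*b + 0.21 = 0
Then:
No Solution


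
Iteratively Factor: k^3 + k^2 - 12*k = (k - 3)*(k^2 + 4*k) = k*(k - 3)*(k + 4)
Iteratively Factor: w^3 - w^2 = (w)*(w^2 - w) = w^2*(w - 1)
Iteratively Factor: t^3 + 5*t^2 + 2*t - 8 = (t + 2)*(t^2 + 3*t - 4) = (t + 2)*(t + 4)*(t - 1)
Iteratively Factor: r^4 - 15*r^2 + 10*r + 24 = (r + 4)*(r^3 - 4*r^2 + r + 6) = (r + 1)*(r + 4)*(r^2 - 5*r + 6) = (r - 3)*(r + 1)*(r + 4)*(r - 2)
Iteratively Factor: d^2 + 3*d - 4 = (d - 1)*(d + 4)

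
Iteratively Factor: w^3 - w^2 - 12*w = (w)*(w^2 - w - 12) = w*(w + 3)*(w - 4)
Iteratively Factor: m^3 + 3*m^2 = (m)*(m^2 + 3*m) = m^2*(m + 3)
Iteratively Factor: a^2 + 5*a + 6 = (a + 3)*(a + 2)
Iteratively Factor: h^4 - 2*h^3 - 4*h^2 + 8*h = (h)*(h^3 - 2*h^2 - 4*h + 8) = h*(h + 2)*(h^2 - 4*h + 4) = h*(h - 2)*(h + 2)*(h - 2)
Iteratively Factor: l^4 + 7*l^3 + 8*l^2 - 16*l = (l + 4)*(l^3 + 3*l^2 - 4*l) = (l - 1)*(l + 4)*(l^2 + 4*l) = (l - 1)*(l + 4)^2*(l)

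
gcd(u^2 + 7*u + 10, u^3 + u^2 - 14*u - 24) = u + 2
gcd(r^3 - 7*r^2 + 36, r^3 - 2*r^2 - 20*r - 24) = r^2 - 4*r - 12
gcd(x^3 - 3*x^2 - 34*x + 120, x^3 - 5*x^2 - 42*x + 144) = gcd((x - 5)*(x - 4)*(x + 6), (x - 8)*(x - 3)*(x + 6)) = x + 6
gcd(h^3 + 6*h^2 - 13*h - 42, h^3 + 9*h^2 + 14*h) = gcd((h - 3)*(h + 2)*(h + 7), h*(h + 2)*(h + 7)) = h^2 + 9*h + 14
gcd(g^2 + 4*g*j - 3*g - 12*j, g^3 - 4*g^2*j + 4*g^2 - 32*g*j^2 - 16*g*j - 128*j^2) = g + 4*j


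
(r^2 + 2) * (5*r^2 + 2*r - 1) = 5*r^4 + 2*r^3 + 9*r^2 + 4*r - 2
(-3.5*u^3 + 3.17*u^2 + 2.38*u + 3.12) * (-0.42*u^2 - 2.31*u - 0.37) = 1.47*u^5 + 6.7536*u^4 - 7.0273*u^3 - 7.9811*u^2 - 8.0878*u - 1.1544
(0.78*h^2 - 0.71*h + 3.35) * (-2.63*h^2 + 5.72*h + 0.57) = -2.0514*h^4 + 6.3289*h^3 - 12.4271*h^2 + 18.7573*h + 1.9095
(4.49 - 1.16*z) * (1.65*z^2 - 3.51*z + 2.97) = -1.914*z^3 + 11.4801*z^2 - 19.2051*z + 13.3353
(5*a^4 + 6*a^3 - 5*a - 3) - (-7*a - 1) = 5*a^4 + 6*a^3 + 2*a - 2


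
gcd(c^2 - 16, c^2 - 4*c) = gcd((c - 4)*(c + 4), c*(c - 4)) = c - 4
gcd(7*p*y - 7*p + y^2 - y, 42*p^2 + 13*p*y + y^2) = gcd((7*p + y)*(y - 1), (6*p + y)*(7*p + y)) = 7*p + y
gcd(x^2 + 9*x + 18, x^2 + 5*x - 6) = x + 6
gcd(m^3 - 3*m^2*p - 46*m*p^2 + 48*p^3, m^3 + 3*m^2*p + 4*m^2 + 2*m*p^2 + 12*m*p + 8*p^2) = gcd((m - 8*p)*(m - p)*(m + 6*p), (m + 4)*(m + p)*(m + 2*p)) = 1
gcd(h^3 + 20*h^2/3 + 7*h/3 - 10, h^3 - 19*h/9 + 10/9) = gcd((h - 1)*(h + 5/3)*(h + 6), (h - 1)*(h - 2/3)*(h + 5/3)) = h^2 + 2*h/3 - 5/3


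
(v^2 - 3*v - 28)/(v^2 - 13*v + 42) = (v + 4)/(v - 6)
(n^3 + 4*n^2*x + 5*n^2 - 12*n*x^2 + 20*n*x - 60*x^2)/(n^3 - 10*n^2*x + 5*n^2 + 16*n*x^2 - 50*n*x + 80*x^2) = (-n - 6*x)/(-n + 8*x)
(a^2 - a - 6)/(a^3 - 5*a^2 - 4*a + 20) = (a - 3)/(a^2 - 7*a + 10)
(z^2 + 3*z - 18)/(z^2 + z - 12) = (z + 6)/(z + 4)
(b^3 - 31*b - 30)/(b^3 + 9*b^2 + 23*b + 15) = (b - 6)/(b + 3)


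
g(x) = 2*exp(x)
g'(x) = 2*exp(x)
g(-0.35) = 1.41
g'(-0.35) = 1.41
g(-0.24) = 1.57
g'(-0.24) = 1.57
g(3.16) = 47.14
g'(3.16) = 47.14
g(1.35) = 7.71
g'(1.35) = 7.71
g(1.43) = 8.36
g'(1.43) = 8.36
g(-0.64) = 1.05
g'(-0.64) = 1.05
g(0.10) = 2.21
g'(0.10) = 2.21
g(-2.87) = 0.11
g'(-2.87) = 0.11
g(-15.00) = 0.00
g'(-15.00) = 0.00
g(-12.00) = 0.00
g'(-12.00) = 0.00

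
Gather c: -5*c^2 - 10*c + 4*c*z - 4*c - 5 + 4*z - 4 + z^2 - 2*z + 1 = -5*c^2 + c*(4*z - 14) + z^2 + 2*z - 8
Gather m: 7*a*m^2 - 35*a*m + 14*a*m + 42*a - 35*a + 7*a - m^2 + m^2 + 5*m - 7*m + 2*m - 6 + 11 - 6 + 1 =7*a*m^2 - 21*a*m + 14*a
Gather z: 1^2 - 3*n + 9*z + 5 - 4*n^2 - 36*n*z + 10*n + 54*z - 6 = -4*n^2 + 7*n + z*(63 - 36*n)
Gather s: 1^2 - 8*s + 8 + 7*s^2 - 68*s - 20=7*s^2 - 76*s - 11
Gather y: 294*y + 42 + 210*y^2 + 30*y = 210*y^2 + 324*y + 42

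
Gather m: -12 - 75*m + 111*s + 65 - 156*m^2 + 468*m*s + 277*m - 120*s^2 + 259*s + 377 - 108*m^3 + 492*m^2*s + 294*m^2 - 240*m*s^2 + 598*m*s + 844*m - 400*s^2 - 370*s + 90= -108*m^3 + m^2*(492*s + 138) + m*(-240*s^2 + 1066*s + 1046) - 520*s^2 + 520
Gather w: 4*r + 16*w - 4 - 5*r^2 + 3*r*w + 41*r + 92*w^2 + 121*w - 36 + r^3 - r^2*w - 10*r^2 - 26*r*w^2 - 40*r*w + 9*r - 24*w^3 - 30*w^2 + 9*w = r^3 - 15*r^2 + 54*r - 24*w^3 + w^2*(62 - 26*r) + w*(-r^2 - 37*r + 146) - 40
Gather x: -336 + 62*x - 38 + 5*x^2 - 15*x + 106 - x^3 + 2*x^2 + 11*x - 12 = -x^3 + 7*x^2 + 58*x - 280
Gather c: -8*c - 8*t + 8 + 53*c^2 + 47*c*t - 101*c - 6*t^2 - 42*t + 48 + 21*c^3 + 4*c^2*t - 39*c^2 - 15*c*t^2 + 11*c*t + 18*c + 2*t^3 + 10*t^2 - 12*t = 21*c^3 + c^2*(4*t + 14) + c*(-15*t^2 + 58*t - 91) + 2*t^3 + 4*t^2 - 62*t + 56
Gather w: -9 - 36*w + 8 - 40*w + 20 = 19 - 76*w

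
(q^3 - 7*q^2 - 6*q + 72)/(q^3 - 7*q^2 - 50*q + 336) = (q^2 - q - 12)/(q^2 - q - 56)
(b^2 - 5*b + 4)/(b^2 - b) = (b - 4)/b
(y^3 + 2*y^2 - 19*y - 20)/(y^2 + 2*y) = (y^3 + 2*y^2 - 19*y - 20)/(y*(y + 2))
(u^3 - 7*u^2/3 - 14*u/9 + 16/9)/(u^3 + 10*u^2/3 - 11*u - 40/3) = (u - 2/3)/(u + 5)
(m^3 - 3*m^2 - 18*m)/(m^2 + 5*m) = (m^2 - 3*m - 18)/(m + 5)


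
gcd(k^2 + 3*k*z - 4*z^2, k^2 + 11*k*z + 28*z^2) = k + 4*z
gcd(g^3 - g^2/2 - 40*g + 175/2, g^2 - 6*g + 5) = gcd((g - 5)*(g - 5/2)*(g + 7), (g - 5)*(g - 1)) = g - 5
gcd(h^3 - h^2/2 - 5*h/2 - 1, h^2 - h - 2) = h^2 - h - 2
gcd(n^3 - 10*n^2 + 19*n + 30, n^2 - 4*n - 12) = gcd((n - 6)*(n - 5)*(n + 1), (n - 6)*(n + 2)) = n - 6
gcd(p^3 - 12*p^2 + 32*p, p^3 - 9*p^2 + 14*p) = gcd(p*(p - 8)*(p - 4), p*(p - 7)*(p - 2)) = p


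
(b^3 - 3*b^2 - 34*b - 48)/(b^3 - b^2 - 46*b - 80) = (b + 3)/(b + 5)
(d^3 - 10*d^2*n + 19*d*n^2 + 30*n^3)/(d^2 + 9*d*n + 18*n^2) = (d^3 - 10*d^2*n + 19*d*n^2 + 30*n^3)/(d^2 + 9*d*n + 18*n^2)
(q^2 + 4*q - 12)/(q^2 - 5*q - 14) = (-q^2 - 4*q + 12)/(-q^2 + 5*q + 14)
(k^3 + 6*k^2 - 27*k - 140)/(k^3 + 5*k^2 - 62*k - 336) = (k^2 - k - 20)/(k^2 - 2*k - 48)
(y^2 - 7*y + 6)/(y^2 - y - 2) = (-y^2 + 7*y - 6)/(-y^2 + y + 2)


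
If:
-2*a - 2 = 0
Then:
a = -1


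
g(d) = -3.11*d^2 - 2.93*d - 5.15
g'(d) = -6.22*d - 2.93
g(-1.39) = -7.09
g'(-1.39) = 5.72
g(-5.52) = -83.74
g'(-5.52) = 31.40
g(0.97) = -10.92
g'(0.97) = -8.96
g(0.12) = -5.55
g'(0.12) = -3.68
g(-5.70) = -89.49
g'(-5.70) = 32.52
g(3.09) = -43.90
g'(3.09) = -22.15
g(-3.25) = -28.48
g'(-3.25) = 17.28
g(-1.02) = -5.40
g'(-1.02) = 3.41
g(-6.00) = -99.53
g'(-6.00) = 34.39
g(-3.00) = -24.35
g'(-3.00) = 15.73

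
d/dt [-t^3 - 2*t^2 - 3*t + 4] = -3*t^2 - 4*t - 3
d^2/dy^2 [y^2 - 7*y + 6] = 2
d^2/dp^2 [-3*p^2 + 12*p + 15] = -6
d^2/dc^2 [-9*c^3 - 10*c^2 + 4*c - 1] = -54*c - 20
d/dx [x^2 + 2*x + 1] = 2*x + 2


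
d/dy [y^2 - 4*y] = 2*y - 4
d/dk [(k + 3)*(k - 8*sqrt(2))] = 2*k - 8*sqrt(2) + 3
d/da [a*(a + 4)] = 2*a + 4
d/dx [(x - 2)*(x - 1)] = 2*x - 3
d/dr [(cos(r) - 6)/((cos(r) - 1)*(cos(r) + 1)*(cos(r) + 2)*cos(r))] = (3*cos(r)^4 - 20*cos(r)^3 - 37*cos(r)^2 + 12*cos(r) + 12)/((cos(r) + 2)^2*sin(r)^3*cos(r)^2)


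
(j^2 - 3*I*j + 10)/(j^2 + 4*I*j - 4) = (j - 5*I)/(j + 2*I)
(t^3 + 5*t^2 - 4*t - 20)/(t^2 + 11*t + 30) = (t^2 - 4)/(t + 6)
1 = 1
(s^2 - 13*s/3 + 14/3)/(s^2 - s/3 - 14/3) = (s - 2)/(s + 2)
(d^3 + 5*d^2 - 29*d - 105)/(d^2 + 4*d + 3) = (d^2 + 2*d - 35)/(d + 1)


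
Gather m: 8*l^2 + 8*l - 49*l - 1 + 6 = 8*l^2 - 41*l + 5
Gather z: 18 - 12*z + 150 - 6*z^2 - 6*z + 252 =-6*z^2 - 18*z + 420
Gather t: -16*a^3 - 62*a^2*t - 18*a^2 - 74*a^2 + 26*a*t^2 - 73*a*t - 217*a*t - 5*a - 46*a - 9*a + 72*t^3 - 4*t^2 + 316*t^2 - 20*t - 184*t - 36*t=-16*a^3 - 92*a^2 - 60*a + 72*t^3 + t^2*(26*a + 312) + t*(-62*a^2 - 290*a - 240)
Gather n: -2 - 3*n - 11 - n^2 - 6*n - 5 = -n^2 - 9*n - 18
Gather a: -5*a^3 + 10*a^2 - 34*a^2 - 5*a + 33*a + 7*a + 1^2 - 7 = -5*a^3 - 24*a^2 + 35*a - 6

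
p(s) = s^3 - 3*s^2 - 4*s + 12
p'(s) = 3*s^2 - 6*s - 4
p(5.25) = 53.02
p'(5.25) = 47.19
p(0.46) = 9.62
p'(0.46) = -6.13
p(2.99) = -0.05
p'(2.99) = 4.88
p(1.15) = 4.95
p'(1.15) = -6.93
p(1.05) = 5.65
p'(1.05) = -6.99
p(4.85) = 36.12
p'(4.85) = 37.47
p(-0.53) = 13.13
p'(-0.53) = 0.02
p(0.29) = 10.61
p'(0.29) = -5.49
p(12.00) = 1260.00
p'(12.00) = 356.00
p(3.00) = 0.00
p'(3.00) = 5.00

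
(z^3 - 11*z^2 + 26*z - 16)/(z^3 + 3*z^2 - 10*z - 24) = (z^3 - 11*z^2 + 26*z - 16)/(z^3 + 3*z^2 - 10*z - 24)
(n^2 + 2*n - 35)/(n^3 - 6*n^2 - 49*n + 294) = (n - 5)/(n^2 - 13*n + 42)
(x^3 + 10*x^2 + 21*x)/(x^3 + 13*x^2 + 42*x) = (x + 3)/(x + 6)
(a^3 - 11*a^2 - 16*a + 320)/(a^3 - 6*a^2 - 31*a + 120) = (a - 8)/(a - 3)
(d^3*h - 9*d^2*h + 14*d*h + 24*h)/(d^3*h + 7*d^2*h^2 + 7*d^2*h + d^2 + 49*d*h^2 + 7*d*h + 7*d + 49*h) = h*(d^3 - 9*d^2 + 14*d + 24)/(d^3*h + 7*d^2*h^2 + 7*d^2*h + d^2 + 49*d*h^2 + 7*d*h + 7*d + 49*h)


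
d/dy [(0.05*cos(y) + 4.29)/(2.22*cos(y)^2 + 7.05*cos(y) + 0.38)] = (0.111*cos(y)^2 + 19.0476*cos(y) + 30.2255)*sin(y)/(4.9284*cos(y)^4 + 31.302*cos(y)^3 + 51.3897*cos(y)^2 + 5.358*cos(y) + 0.1444)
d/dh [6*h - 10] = 6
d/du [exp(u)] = exp(u)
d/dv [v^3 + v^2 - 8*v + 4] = 3*v^2 + 2*v - 8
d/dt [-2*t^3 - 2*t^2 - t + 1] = -6*t^2 - 4*t - 1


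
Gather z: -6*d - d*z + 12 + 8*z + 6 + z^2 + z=-6*d + z^2 + z*(9 - d) + 18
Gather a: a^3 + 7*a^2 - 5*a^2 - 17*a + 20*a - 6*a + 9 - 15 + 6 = a^3 + 2*a^2 - 3*a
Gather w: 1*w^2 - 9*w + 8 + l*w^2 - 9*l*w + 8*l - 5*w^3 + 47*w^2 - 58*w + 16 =8*l - 5*w^3 + w^2*(l + 48) + w*(-9*l - 67) + 24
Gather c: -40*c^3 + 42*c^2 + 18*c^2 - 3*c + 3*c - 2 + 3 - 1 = -40*c^3 + 60*c^2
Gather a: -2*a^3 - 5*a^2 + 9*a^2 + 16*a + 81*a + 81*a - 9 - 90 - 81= -2*a^3 + 4*a^2 + 178*a - 180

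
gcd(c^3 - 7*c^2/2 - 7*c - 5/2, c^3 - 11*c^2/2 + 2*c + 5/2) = c^2 - 9*c/2 - 5/2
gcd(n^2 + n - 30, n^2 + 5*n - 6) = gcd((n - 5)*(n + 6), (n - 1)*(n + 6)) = n + 6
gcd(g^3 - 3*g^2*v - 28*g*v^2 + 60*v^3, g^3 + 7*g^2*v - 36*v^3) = -g + 2*v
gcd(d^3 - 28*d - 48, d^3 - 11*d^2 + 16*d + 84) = d^2 - 4*d - 12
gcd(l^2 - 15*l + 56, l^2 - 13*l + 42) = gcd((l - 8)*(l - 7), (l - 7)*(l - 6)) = l - 7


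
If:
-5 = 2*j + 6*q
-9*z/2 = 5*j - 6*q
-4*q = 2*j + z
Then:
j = -5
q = 5/6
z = 20/3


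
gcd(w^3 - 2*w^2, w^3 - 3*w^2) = w^2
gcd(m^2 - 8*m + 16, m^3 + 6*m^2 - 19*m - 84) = m - 4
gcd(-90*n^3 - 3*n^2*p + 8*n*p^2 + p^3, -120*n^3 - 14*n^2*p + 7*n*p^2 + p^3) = 30*n^2 + 11*n*p + p^2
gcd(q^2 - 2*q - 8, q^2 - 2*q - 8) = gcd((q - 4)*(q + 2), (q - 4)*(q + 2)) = q^2 - 2*q - 8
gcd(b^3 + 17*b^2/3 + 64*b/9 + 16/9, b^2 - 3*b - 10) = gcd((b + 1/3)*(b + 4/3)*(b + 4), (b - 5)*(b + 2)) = 1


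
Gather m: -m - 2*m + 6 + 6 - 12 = -3*m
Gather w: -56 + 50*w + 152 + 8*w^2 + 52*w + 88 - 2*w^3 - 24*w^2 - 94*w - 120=-2*w^3 - 16*w^2 + 8*w + 64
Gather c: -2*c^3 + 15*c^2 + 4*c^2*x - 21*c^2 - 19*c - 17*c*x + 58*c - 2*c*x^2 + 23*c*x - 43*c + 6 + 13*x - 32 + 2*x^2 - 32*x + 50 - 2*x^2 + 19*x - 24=-2*c^3 + c^2*(4*x - 6) + c*(-2*x^2 + 6*x - 4)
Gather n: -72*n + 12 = 12 - 72*n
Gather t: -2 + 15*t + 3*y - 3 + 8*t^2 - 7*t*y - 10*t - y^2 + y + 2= 8*t^2 + t*(5 - 7*y) - y^2 + 4*y - 3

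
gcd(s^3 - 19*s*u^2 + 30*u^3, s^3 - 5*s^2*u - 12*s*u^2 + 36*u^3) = s - 2*u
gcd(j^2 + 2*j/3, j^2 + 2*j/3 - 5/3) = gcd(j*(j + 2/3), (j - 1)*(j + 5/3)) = 1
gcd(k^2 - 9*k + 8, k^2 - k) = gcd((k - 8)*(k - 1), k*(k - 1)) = k - 1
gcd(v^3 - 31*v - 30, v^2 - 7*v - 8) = v + 1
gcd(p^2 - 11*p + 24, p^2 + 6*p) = 1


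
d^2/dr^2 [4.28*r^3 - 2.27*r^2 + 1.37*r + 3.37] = 25.68*r - 4.54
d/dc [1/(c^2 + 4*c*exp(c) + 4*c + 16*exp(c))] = 2*(-2*c*exp(c) - c - 10*exp(c) - 2)/(c^2 + 4*c*exp(c) + 4*c + 16*exp(c))^2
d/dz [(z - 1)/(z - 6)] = -5/(z - 6)^2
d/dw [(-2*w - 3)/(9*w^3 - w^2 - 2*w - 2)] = (-18*w^3 + 2*w^2 + 4*w - (2*w + 3)*(-27*w^2 + 2*w + 2) + 4)/(-9*w^3 + w^2 + 2*w + 2)^2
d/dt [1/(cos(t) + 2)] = sin(t)/(cos(t) + 2)^2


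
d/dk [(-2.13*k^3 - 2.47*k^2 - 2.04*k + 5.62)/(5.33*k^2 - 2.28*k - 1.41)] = (-11.3529*k^4 + 9.7128*k^3 + 25.5147*k^2 - 52.9438*k + 15.69)/(28.4089*k^4 - 24.3048*k^3 - 9.8322*k^2 + 6.4296*k + 1.9881)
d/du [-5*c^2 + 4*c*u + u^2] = 4*c + 2*u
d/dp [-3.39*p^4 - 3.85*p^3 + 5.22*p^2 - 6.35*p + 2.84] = -13.56*p^3 - 11.55*p^2 + 10.44*p - 6.35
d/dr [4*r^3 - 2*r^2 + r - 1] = 12*r^2 - 4*r + 1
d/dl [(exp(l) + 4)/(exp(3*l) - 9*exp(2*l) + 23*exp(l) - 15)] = (-(exp(l) + 4)*(3*exp(2*l) - 18*exp(l) + 23) + exp(3*l) - 9*exp(2*l) + 23*exp(l) - 15)*exp(l)/(exp(3*l) - 9*exp(2*l) + 23*exp(l) - 15)^2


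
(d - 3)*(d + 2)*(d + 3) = d^3 + 2*d^2 - 9*d - 18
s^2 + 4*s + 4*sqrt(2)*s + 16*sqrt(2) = (s + 4)*(s + 4*sqrt(2))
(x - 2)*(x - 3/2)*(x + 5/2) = x^3 - x^2 - 23*x/4 + 15/2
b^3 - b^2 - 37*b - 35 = (b - 7)*(b + 1)*(b + 5)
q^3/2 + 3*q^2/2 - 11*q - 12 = (q/2 + 1/2)*(q - 4)*(q + 6)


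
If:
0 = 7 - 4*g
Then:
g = 7/4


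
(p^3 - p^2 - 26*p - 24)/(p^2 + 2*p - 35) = (p^3 - p^2 - 26*p - 24)/(p^2 + 2*p - 35)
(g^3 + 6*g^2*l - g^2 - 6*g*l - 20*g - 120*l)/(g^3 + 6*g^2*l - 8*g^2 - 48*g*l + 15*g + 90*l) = (g + 4)/(g - 3)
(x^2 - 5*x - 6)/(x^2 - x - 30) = (x + 1)/(x + 5)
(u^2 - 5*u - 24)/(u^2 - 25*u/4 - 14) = 4*(u + 3)/(4*u + 7)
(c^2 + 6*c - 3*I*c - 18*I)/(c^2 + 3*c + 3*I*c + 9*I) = (c^2 + 3*c*(2 - I) - 18*I)/(c^2 + 3*c*(1 + I) + 9*I)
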